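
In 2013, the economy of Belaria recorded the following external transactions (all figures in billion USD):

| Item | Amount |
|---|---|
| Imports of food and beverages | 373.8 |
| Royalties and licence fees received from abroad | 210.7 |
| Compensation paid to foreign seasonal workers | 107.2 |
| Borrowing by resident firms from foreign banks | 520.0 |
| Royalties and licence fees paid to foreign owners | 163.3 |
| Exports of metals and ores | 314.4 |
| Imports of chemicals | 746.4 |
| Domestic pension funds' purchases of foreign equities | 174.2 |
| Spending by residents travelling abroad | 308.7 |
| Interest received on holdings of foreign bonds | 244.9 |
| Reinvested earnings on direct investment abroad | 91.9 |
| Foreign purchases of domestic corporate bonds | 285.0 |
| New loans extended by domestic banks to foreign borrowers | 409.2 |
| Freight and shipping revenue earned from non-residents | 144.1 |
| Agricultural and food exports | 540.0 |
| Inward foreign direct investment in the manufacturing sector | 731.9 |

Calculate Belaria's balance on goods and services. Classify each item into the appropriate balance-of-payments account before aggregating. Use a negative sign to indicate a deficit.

Goods: -746.4 + 540.0 - 373.8 + 314.4 = -265.8
Services: 210.7 + 144.1 - 163.3 - 308.7 = -117.2
Trade balance = -265.8 + (-117.2) = -383.0
(Excluded from the trade balance — primary income: compensation paid to foreign seasonal workers 107.2, interest received on holdings of foreign bonds 244.9, reinvested earnings on direct investment abroad 91.9; financial account: borrowing by resident firms from foreign banks 520.0, domestic pension funds' purchases of foreign equities 174.2, foreign purchases of domestic corporate bonds 285.0, new loans extended by domestic banks to foreign borrowers 409.2, inward foreign direct investment in the manufacturing sector 731.9.)

-383.0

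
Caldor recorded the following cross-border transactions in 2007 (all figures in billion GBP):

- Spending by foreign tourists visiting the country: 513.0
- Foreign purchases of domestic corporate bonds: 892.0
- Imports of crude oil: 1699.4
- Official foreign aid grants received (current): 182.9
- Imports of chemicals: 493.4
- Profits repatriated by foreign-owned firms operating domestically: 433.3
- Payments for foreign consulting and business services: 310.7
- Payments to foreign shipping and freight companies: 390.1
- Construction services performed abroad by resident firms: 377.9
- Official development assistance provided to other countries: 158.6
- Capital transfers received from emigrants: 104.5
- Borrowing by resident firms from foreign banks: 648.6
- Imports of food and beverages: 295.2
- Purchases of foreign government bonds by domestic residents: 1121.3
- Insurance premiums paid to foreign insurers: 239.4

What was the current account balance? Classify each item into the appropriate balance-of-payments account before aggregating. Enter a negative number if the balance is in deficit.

Goods: -295.2 - 493.4 - 1699.4 = -2488.0
Services: -390.1 + 377.9 - 310.7 - 239.4 + 513.0 = -49.3
Primary income: -433.3
Secondary income: 182.9 - 158.6 = 24.3
Current account = (-2488.0) + (-49.3) + (-433.3) + 24.3 = -2946.3
(Excluded from the current account — financial account: foreign purchases of domestic corporate bonds 892.0, borrowing by resident firms from foreign banks 648.6, purchases of foreign government bonds by domestic residents 1121.3; capital account: capital transfers received from emigrants 104.5.)

-2946.3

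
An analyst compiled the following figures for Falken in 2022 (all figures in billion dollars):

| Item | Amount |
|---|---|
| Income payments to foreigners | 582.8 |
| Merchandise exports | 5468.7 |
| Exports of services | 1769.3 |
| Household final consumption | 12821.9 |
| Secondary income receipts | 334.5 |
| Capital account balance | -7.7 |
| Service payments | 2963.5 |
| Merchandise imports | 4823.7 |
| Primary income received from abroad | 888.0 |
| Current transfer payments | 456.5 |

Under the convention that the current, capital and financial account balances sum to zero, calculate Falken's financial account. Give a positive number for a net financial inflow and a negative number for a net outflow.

Goods balance = 5468.7 - 4823.7 = 645.0
Services balance = 1769.3 - 2963.5 = -1194.2
Trade balance (goods + services) = 645.0 + (-1194.2) = -549.2
Net primary income = 888.0 - 582.8 = 305.2
Net secondary income = 334.5 - 456.5 = -122.0
Current account = -549.2 + 305.2 + (-122.0) = -366.0
Financial account = -(-366.0 + (-7.7)) = 373.7

373.7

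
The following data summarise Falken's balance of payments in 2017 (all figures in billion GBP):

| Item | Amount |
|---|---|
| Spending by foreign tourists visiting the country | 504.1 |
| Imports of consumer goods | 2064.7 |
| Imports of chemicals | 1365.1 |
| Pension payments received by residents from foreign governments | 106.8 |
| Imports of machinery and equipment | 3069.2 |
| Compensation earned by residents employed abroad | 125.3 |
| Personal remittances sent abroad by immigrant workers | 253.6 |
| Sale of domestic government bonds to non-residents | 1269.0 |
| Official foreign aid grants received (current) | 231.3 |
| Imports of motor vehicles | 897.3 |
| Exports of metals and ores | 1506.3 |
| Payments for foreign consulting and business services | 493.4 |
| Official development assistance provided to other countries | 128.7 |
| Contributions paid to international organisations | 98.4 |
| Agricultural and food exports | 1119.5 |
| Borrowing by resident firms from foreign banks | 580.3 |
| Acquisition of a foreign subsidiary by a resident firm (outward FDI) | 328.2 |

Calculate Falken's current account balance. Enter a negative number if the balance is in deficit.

Goods: -1365.1 - 2064.7 + 1506.3 + 1119.5 - 897.3 - 3069.2 = -4770.5
Services: 504.1 - 493.4 = 10.7
Primary income: 125.3
Secondary income: 106.8 - 98.4 - 128.7 - 253.6 + 231.3 = -142.6
Current account = (-4770.5) + 10.7 + 125.3 + (-142.6) = -4777.1
(Excluded from the current account — financial account: sale of domestic government bonds to non-residents 1269.0, borrowing by resident firms from foreign banks 580.3, acquisition of a foreign subsidiary by a resident firm (outward FDI) 328.2.)

-4777.1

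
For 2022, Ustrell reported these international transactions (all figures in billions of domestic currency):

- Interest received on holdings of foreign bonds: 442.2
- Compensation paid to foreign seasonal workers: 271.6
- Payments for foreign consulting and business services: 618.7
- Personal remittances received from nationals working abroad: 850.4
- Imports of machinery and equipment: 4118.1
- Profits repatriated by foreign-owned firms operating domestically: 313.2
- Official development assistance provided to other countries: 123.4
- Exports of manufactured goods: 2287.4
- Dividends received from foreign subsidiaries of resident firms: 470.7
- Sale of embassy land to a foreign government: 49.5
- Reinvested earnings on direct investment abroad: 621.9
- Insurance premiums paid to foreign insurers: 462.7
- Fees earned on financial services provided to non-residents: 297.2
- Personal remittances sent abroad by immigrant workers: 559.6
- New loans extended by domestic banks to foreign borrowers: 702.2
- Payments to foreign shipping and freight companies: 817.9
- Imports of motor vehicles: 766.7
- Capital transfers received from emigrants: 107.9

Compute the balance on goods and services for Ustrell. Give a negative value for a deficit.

Goods: -766.7 - 4118.1 + 2287.4 = -2597.4
Services: -817.9 - 462.7 - 618.7 + 297.2 = -1602.1
Trade balance = -2597.4 + (-1602.1) = -4199.5
(Excluded from the trade balance — primary income: interest received on holdings of foreign bonds 442.2, compensation paid to foreign seasonal workers 271.6, profits repatriated by foreign-owned firms operating domestically 313.2, dividends received from foreign subsidiaries of resident firms 470.7, reinvested earnings on direct investment abroad 621.9; secondary income: personal remittances received from nationals working abroad 850.4, official development assistance provided to other countries 123.4, personal remittances sent abroad by immigrant workers 559.6; capital account: sale of embassy land to a foreign government 49.5, capital transfers received from emigrants 107.9; financial account: new loans extended by domestic banks to foreign borrowers 702.2.)

-4199.5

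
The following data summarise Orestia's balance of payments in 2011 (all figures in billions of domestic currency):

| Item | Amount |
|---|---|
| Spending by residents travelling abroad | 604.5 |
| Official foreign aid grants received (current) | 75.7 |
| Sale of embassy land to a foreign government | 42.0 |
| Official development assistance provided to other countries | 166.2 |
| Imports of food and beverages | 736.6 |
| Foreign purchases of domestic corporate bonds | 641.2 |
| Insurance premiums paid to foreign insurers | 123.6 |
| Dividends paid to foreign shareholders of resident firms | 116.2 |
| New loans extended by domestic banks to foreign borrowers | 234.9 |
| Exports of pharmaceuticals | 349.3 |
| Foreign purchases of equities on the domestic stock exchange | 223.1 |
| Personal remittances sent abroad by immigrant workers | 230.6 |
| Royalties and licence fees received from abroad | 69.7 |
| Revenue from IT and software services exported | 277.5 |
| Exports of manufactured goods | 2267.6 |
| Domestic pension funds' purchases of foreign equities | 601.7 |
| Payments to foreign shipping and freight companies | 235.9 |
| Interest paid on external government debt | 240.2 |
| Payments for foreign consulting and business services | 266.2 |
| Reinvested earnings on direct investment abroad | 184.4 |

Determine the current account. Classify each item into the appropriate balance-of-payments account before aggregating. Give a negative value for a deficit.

504.2

Goods: 2267.6 - 736.6 + 349.3 = 1880.3
Services: -604.5 + 277.5 - 266.2 - 123.6 + 69.7 - 235.9 = -883.0
Primary income: 184.4 - 116.2 - 240.2 = -172.0
Secondary income: -166.2 + 75.7 - 230.6 = -321.1
Current account = 1880.3 + (-883.0) + (-172.0) + (-321.1) = 504.2
(Excluded from the current account — capital account: sale of embassy land to a foreign government 42.0; financial account: foreign purchases of domestic corporate bonds 641.2, new loans extended by domestic banks to foreign borrowers 234.9, foreign purchases of equities on the domestic stock exchange 223.1, domestic pension funds' purchases of foreign equities 601.7.)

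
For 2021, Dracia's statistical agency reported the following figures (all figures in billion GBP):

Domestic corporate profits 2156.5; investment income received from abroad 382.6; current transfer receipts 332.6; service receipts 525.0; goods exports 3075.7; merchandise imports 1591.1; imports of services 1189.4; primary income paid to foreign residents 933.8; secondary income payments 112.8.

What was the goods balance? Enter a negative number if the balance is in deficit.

Goods balance = 3075.7 - 1591.1 = 1484.6

1484.6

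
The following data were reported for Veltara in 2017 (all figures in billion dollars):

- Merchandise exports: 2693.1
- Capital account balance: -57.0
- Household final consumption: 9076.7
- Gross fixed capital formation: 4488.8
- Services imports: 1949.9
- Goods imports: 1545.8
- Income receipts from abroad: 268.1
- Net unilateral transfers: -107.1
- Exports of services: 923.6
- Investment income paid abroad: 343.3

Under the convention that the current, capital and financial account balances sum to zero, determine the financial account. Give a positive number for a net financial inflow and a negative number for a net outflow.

Goods balance = 2693.1 - 1545.8 = 1147.3
Services balance = 923.6 - 1949.9 = -1026.3
Trade balance (goods + services) = 1147.3 + (-1026.3) = 121.0
Net primary income = 268.1 - 343.3 = -75.2
Net secondary income = -107.1
Current account = 121.0 + (-75.2) + (-107.1) = -61.3
Financial account = -(-61.3 + (-57.0)) = 118.3

118.3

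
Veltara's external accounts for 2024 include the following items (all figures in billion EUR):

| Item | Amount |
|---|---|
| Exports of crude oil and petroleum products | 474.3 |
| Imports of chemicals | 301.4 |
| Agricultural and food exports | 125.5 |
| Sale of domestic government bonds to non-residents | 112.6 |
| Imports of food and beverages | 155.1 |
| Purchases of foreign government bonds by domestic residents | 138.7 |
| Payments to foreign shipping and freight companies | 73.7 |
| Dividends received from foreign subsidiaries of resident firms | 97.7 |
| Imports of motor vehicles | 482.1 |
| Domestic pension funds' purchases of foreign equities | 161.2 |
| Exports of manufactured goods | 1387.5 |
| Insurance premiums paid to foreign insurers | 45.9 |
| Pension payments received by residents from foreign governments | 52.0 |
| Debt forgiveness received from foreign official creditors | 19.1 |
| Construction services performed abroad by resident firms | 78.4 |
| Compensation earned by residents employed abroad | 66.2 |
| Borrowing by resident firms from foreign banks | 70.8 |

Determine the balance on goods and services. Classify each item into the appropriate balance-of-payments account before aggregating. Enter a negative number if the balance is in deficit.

Goods: 1387.5 - 482.1 + 125.5 - 155.1 + 474.3 - 301.4 = 1048.7
Services: -45.9 - 73.7 + 78.4 = -41.2
Trade balance = 1048.7 + (-41.2) = 1007.5
(Excluded from the trade balance — financial account: sale of domestic government bonds to non-residents 112.6, purchases of foreign government bonds by domestic residents 138.7, domestic pension funds' purchases of foreign equities 161.2, borrowing by resident firms from foreign banks 70.8; primary income: dividends received from foreign subsidiaries of resident firms 97.7, compensation earned by residents employed abroad 66.2; secondary income: pension payments received by residents from foreign governments 52.0; capital account: debt forgiveness received from foreign official creditors 19.1.)

1007.5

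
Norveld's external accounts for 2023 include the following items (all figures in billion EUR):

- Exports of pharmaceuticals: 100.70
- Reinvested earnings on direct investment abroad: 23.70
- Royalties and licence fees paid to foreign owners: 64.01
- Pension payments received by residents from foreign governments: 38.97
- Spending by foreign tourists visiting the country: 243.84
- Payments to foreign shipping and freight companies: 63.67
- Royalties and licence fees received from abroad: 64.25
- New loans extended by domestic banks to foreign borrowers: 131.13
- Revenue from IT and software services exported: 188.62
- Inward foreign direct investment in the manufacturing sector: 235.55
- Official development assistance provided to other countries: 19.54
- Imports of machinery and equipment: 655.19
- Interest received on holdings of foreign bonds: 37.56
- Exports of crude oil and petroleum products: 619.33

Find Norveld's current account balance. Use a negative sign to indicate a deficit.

Goods: 619.33 - 655.19 + 100.70 = 64.84
Services: 64.25 + 188.62 - 63.67 - 64.01 + 243.84 = 369.03
Primary income: 37.56 + 23.70 = 61.26
Secondary income: -19.54 + 38.97 = 19.43
Current account = 64.84 + 369.03 + 61.26 + 19.43 = 514.56
(Excluded from the current account — financial account: new loans extended by domestic banks to foreign borrowers 131.13, inward foreign direct investment in the manufacturing sector 235.55.)

514.56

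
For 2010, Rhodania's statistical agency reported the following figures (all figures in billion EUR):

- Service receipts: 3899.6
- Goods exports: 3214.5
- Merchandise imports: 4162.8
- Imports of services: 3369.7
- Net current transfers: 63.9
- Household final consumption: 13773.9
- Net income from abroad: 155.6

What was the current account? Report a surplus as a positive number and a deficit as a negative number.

-198.9

Goods balance = 3214.5 - 4162.8 = -948.3
Services balance = 3899.6 - 3369.7 = 529.9
Trade balance (goods + services) = -948.3 + 529.9 = -418.4
Net primary income = 155.6
Net secondary income = 63.9
Current account = -418.4 + 155.6 + 63.9 = -198.9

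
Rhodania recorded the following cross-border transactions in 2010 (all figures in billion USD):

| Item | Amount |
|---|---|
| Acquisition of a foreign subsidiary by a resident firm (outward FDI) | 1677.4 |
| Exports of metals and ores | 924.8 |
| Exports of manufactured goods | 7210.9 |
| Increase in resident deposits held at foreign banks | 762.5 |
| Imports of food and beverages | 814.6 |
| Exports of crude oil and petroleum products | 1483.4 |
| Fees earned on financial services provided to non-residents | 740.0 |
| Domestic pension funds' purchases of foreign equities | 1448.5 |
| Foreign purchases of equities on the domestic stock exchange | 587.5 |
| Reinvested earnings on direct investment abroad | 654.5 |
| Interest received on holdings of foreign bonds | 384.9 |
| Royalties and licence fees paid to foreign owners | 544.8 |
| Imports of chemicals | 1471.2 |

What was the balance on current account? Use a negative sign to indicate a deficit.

Goods: 7210.9 + 1483.4 - 1471.2 - 814.6 + 924.8 = 7333.3
Services: -544.8 + 740.0 = 195.2
Primary income: 654.5 + 384.9 = 1039.4
Current account = 7333.3 + 195.2 + 1039.4 = 8567.9
(Excluded from the current account — financial account: acquisition of a foreign subsidiary by a resident firm (outward FDI) 1677.4, increase in resident deposits held at foreign banks 762.5, domestic pension funds' purchases of foreign equities 1448.5, foreign purchases of equities on the domestic stock exchange 587.5.)

8567.9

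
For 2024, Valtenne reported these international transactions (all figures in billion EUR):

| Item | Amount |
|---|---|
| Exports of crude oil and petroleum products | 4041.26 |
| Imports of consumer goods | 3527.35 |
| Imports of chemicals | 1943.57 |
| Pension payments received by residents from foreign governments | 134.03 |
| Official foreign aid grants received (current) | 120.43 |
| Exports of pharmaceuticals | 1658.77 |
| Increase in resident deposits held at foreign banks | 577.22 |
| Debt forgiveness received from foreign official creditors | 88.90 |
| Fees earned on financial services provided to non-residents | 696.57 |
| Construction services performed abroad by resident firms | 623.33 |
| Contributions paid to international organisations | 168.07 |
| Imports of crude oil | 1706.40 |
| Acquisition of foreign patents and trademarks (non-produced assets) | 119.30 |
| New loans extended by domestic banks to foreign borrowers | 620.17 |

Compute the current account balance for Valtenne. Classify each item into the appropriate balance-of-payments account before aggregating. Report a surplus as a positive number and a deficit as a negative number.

-71.00

Goods: -3527.35 - 1706.40 + 1658.77 + 4041.26 - 1943.57 = -1477.29
Services: 696.57 + 623.33 = 1319.90
Secondary income: 134.03 - 168.07 + 120.43 = 86.39
Current account = (-1477.29) + 1319.90 + 86.39 = -71.00
(Excluded from the current account — financial account: increase in resident deposits held at foreign banks 577.22, new loans extended by domestic banks to foreign borrowers 620.17; capital account: debt forgiveness received from foreign official creditors 88.90, acquisition of foreign patents and trademarks (non-produced assets) 119.30.)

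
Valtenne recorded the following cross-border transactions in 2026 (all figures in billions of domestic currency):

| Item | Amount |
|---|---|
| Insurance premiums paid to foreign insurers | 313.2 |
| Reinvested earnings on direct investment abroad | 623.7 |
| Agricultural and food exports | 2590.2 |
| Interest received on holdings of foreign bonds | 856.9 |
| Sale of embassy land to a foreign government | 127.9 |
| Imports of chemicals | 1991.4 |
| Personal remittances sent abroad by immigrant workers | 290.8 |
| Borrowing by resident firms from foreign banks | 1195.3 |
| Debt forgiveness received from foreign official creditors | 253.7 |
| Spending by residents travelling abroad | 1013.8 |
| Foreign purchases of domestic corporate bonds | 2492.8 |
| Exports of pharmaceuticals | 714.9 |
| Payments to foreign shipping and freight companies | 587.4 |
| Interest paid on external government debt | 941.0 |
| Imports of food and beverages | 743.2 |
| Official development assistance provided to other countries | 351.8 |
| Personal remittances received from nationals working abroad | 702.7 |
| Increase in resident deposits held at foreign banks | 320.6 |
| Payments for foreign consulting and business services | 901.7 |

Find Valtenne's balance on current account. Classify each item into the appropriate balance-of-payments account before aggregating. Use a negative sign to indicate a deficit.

Goods: -1991.4 + 714.9 - 743.2 + 2590.2 = 570.5
Services: -587.4 - 1013.8 - 901.7 - 313.2 = -2816.1
Primary income: 623.7 - 941.0 + 856.9 = 539.6
Secondary income: 702.7 - 351.8 - 290.8 = 60.1
Current account = 570.5 + (-2816.1) + 539.6 + 60.1 = -1645.9
(Excluded from the current account — capital account: sale of embassy land to a foreign government 127.9, debt forgiveness received from foreign official creditors 253.7; financial account: borrowing by resident firms from foreign banks 1195.3, foreign purchases of domestic corporate bonds 2492.8, increase in resident deposits held at foreign banks 320.6.)

-1645.9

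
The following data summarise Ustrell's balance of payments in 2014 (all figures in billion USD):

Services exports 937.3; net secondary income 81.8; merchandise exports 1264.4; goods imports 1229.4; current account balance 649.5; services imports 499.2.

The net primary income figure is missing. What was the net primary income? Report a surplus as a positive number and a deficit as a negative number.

94.6

Current account = goods balance + services balance + net primary income + net secondary income
Sum of the known components = 554.9
Net primary income = CA - (known components) = 649.5 - 554.9 = 94.6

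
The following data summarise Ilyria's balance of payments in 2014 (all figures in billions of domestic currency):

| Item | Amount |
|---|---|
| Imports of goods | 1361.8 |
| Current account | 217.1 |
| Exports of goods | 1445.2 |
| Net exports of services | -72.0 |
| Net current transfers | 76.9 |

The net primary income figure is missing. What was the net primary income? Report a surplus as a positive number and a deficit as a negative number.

Current account = goods balance + services balance + net primary income + net secondary income
Sum of the known components = 88.3
Net primary income = CA - (known components) = 217.1 - 88.3 = 128.8

128.8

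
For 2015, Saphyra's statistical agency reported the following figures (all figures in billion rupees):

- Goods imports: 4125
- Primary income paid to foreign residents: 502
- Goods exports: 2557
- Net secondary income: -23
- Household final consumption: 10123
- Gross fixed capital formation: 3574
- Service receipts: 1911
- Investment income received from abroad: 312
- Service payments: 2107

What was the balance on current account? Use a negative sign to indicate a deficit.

-1977

Goods balance = 2557 - 4125 = -1568
Services balance = 1911 - 2107 = -196
Trade balance (goods + services) = -1568 + (-196) = -1764
Net primary income = 312 - 502 = -190
Net secondary income = -23
Current account = -1764 + (-190) + (-23) = -1977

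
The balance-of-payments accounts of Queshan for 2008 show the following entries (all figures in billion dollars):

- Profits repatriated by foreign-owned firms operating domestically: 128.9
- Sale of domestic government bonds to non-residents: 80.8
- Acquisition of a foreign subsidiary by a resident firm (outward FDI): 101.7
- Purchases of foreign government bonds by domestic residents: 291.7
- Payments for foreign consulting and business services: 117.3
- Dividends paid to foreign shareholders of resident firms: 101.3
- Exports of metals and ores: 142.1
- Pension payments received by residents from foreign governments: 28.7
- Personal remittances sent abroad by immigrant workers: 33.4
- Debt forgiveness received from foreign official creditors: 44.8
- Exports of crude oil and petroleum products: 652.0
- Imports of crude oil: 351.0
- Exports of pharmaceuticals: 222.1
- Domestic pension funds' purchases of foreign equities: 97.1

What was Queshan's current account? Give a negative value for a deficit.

Goods: -351.0 + 222.1 + 142.1 + 652.0 = 665.2
Services: -117.3
Primary income: -128.9 - 101.3 = -230.2
Secondary income: -33.4 + 28.7 = -4.7
Current account = 665.2 + (-117.3) + (-230.2) + (-4.7) = 313.0
(Excluded from the current account — financial account: sale of domestic government bonds to non-residents 80.8, acquisition of a foreign subsidiary by a resident firm (outward FDI) 101.7, purchases of foreign government bonds by domestic residents 291.7, domestic pension funds' purchases of foreign equities 97.1; capital account: debt forgiveness received from foreign official creditors 44.8.)

313.0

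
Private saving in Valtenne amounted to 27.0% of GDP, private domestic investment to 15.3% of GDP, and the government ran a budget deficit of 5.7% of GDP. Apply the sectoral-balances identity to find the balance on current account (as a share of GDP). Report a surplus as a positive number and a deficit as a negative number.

By the sectoral-balances identity, CA = (S_private - I) + (T - G).
Private balance = 27.0 - 15.3 = 11.7
Government balance (T - G) = -5.7
CA = 11.7 + (-5.7) = 6.0

6.0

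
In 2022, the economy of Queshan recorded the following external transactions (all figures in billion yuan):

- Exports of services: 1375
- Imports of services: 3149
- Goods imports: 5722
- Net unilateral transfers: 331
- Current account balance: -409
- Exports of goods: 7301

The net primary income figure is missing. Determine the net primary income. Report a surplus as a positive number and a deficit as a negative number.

Current account = goods balance + services balance + net primary income + net secondary income
Sum of the known components = 136
Net primary income = CA - (known components) = -409 - 136 = -545

-545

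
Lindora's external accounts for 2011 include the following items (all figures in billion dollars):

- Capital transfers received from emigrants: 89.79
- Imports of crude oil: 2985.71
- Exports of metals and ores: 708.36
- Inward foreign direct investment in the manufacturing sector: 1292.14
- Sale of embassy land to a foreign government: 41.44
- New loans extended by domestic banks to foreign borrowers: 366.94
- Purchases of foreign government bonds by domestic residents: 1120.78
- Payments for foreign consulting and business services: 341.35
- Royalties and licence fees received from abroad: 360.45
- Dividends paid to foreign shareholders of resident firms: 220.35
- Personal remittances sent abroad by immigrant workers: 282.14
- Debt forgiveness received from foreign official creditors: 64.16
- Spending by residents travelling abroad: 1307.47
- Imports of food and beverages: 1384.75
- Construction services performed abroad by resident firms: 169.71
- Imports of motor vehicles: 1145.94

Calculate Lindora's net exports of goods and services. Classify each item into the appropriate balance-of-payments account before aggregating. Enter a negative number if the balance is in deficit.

-5926.70

Goods: -1145.94 - 2985.71 + 708.36 - 1384.75 = -4808.04
Services: 169.71 - 1307.47 + 360.45 - 341.35 = -1118.66
Trade balance = -4808.04 + (-1118.66) = -5926.70
(Excluded from the trade balance — capital account: capital transfers received from emigrants 89.79, sale of embassy land to a foreign government 41.44, debt forgiveness received from foreign official creditors 64.16; financial account: inward foreign direct investment in the manufacturing sector 1292.14, new loans extended by domestic banks to foreign borrowers 366.94, purchases of foreign government bonds by domestic residents 1120.78; primary income: dividends paid to foreign shareholders of resident firms 220.35; secondary income: personal remittances sent abroad by immigrant workers 282.14.)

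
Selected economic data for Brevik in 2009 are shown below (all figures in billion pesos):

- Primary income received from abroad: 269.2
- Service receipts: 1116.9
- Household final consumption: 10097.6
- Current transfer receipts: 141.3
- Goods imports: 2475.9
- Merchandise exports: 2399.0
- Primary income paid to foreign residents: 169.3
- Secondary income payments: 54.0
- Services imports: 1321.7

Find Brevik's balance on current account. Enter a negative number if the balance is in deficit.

Goods balance = 2399.0 - 2475.9 = -76.9
Services balance = 1116.9 - 1321.7 = -204.8
Trade balance (goods + services) = -76.9 + (-204.8) = -281.7
Net primary income = 269.2 - 169.3 = 99.9
Net secondary income = 141.3 - 54.0 = 87.3
Current account = -281.7 + 99.9 + 87.3 = -94.5

-94.5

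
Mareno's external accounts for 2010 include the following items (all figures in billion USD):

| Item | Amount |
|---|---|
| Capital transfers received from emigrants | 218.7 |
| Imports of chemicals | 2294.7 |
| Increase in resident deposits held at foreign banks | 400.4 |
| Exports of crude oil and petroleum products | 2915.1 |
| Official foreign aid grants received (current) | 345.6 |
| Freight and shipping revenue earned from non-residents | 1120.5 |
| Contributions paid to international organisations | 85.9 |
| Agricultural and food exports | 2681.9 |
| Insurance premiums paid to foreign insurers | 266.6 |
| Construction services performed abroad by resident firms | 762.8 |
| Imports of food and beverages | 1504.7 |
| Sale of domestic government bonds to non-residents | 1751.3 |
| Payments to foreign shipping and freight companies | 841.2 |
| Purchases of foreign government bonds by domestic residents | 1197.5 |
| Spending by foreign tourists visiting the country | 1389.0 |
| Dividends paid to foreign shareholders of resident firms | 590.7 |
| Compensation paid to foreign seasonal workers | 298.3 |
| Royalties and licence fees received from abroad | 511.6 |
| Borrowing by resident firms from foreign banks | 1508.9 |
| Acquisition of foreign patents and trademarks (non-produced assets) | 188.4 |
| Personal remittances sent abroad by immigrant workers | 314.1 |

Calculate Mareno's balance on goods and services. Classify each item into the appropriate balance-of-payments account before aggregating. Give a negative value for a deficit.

4473.7

Goods: 2915.1 - 1504.7 + 2681.9 - 2294.7 = 1797.6
Services: 762.8 + 511.6 - 841.2 + 1120.5 + 1389.0 - 266.6 = 2676.1
Trade balance = 1797.6 + 2676.1 = 4473.7
(Excluded from the trade balance — capital account: capital transfers received from emigrants 218.7, acquisition of foreign patents and trademarks (non-produced assets) 188.4; financial account: increase in resident deposits held at foreign banks 400.4, sale of domestic government bonds to non-residents 1751.3, purchases of foreign government bonds by domestic residents 1197.5, borrowing by resident firms from foreign banks 1508.9; secondary income: official foreign aid grants received (current) 345.6, contributions paid to international organisations 85.9, personal remittances sent abroad by immigrant workers 314.1; primary income: dividends paid to foreign shareholders of resident firms 590.7, compensation paid to foreign seasonal workers 298.3.)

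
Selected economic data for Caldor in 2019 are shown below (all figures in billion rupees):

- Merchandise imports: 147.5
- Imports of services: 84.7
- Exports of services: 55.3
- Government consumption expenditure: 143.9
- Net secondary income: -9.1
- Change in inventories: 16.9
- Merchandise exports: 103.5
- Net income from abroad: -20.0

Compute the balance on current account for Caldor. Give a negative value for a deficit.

-102.5

Goods balance = 103.5 - 147.5 = -44.0
Services balance = 55.3 - 84.7 = -29.4
Trade balance (goods + services) = -44.0 + (-29.4) = -73.4
Net primary income = -20.0
Net secondary income = -9.1
Current account = -73.4 + (-20.0) + (-9.1) = -102.5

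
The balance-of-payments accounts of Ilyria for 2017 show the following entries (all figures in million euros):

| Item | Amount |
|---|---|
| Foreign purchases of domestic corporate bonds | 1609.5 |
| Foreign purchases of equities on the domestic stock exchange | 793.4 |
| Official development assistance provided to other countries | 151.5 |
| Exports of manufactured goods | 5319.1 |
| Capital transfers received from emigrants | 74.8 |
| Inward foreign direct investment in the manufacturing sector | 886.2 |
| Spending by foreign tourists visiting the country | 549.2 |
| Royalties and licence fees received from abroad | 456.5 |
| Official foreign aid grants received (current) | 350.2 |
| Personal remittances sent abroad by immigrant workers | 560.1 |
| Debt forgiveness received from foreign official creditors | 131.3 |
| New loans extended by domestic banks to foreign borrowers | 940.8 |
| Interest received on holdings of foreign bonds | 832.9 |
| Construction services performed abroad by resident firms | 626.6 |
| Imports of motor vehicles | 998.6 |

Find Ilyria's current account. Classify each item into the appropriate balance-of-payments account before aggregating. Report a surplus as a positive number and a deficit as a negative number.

6424.3

Goods: -998.6 + 5319.1 = 4320.5
Services: 456.5 + 626.6 + 549.2 = 1632.3
Primary income: 832.9
Secondary income: -151.5 - 560.1 + 350.2 = -361.4
Current account = 4320.5 + 1632.3 + 832.9 + (-361.4) = 6424.3
(Excluded from the current account — financial account: foreign purchases of domestic corporate bonds 1609.5, foreign purchases of equities on the domestic stock exchange 793.4, inward foreign direct investment in the manufacturing sector 886.2, new loans extended by domestic banks to foreign borrowers 940.8; capital account: capital transfers received from emigrants 74.8, debt forgiveness received from foreign official creditors 131.3.)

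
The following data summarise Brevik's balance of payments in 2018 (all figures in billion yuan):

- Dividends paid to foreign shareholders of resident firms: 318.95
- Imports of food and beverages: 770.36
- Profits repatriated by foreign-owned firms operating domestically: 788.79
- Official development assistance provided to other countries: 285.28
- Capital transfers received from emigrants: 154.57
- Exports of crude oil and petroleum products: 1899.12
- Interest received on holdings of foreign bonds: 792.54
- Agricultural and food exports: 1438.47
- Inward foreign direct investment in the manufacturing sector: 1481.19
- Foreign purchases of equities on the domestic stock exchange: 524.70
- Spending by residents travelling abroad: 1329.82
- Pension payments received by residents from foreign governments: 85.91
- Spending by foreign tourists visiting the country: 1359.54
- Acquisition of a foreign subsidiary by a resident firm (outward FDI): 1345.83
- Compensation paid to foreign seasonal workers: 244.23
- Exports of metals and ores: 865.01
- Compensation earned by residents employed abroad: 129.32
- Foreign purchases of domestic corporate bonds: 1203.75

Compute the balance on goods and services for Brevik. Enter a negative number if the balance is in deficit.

3461.96

Goods: 865.01 + 1438.47 + 1899.12 - 770.36 = 3432.24
Services: 1359.54 - 1329.82 = 29.72
Trade balance = 3432.24 + 29.72 = 3461.96
(Excluded from the trade balance — primary income: dividends paid to foreign shareholders of resident firms 318.95, profits repatriated by foreign-owned firms operating domestically 788.79, interest received on holdings of foreign bonds 792.54, compensation paid to foreign seasonal workers 244.23, compensation earned by residents employed abroad 129.32; secondary income: official development assistance provided to other countries 285.28, pension payments received by residents from foreign governments 85.91; capital account: capital transfers received from emigrants 154.57; financial account: inward foreign direct investment in the manufacturing sector 1481.19, foreign purchases of equities on the domestic stock exchange 524.70, acquisition of a foreign subsidiary by a resident firm (outward FDI) 1345.83, foreign purchases of domestic corporate bonds 1203.75.)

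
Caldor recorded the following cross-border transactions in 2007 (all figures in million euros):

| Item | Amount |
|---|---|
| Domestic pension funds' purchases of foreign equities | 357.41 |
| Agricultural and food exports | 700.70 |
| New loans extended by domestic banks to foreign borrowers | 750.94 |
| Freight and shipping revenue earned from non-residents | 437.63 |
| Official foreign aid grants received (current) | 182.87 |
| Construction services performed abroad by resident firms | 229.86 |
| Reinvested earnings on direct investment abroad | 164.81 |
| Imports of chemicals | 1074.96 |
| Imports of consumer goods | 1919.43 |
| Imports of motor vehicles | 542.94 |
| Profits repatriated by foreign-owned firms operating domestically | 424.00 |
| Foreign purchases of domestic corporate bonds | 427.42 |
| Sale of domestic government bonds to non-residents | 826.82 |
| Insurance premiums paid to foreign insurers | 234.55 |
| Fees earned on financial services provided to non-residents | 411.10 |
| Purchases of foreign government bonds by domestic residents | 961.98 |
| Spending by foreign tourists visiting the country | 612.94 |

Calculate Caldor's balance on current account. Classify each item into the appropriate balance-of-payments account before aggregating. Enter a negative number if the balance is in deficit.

Goods: -1074.96 + 700.70 - 1919.43 - 542.94 = -2836.63
Services: 229.86 + 612.94 + 437.63 + 411.10 - 234.55 = 1456.98
Primary income: 164.81 - 424.00 = -259.19
Secondary income: 182.87
Current account = (-2836.63) + 1456.98 + (-259.19) + 182.87 = -1455.97
(Excluded from the current account — financial account: domestic pension funds' purchases of foreign equities 357.41, new loans extended by domestic banks to foreign borrowers 750.94, foreign purchases of domestic corporate bonds 427.42, sale of domestic government bonds to non-residents 826.82, purchases of foreign government bonds by domestic residents 961.98.)

-1455.97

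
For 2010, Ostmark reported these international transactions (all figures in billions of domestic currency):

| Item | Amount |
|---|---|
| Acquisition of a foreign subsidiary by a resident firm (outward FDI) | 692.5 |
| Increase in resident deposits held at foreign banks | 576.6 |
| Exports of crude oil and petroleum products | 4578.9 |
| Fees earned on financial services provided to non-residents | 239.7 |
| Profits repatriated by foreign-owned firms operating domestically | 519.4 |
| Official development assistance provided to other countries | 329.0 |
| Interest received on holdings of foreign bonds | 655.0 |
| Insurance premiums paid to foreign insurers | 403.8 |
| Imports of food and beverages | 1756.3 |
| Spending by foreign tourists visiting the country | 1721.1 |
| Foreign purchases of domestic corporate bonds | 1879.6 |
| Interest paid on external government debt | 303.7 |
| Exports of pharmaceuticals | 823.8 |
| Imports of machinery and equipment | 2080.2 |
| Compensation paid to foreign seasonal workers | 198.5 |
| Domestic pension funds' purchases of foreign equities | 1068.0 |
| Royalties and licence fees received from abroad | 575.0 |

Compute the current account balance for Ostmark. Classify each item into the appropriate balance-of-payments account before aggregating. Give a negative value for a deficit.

3002.6

Goods: -2080.2 + 4578.9 + 823.8 - 1756.3 = 1566.2
Services: -403.8 + 239.7 + 1721.1 + 575.0 = 2132.0
Primary income: -519.4 - 303.7 + 655.0 - 198.5 = -366.6
Secondary income: -329.0
Current account = 1566.2 + 2132.0 + (-366.6) + (-329.0) = 3002.6
(Excluded from the current account — financial account: acquisition of a foreign subsidiary by a resident firm (outward FDI) 692.5, increase in resident deposits held at foreign banks 576.6, foreign purchases of domestic corporate bonds 1879.6, domestic pension funds' purchases of foreign equities 1068.0.)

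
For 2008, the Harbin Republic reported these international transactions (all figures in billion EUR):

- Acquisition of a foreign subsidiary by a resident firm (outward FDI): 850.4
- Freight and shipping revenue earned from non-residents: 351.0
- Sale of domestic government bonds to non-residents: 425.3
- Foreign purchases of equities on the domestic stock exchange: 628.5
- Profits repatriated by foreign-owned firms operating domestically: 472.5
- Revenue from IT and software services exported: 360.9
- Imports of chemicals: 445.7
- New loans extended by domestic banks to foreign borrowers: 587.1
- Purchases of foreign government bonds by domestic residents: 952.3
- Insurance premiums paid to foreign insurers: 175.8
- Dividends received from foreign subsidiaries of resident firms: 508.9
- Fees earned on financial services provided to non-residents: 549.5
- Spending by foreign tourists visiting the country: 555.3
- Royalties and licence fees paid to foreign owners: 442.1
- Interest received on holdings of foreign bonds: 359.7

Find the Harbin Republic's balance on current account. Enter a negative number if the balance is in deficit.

1149.2

Goods: -445.7
Services: 555.3 + 360.9 + 549.5 - 175.8 - 442.1 + 351.0 = 1198.8
Primary income: 508.9 + 359.7 - 472.5 = 396.1
Current account = (-445.7) + 1198.8 + 396.1 = 1149.2
(Excluded from the current account — financial account: acquisition of a foreign subsidiary by a resident firm (outward FDI) 850.4, sale of domestic government bonds to non-residents 425.3, foreign purchases of equities on the domestic stock exchange 628.5, new loans extended by domestic banks to foreign borrowers 587.1, purchases of foreign government bonds by domestic residents 952.3.)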